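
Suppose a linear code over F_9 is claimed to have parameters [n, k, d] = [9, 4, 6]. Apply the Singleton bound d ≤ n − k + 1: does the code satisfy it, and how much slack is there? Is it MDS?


Singleton RHS = n − k + 1 = 6, slack = 0, bound satisfied, MDS.

Singleton bound: d ≤ n − k + 1.
Here n = 9, k = 4, so n − k + 1 = 6.
Given d = 6, check d ≤ 6: YES.
Slack = (n − k + 1) − d = 0.
The code is MDS (slack = 0).
Description: the claimed parameters are [9, 4, 6]_9; such a code would be MDS (meets Singleton bound).


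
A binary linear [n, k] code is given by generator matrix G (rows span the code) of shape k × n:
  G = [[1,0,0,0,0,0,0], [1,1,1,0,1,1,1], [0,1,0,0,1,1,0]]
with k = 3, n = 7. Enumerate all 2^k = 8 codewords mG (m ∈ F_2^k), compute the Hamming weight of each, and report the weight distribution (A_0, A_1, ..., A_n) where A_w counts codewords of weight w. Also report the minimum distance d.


Weight distribution: A_0 = 1, A_1 = 1, A_2 = 1, A_3 = 2, A_4 = 1, A_5 = 1, A_6 = 1. Minimum distance d = 1.

Enumerate all 2^3 = 8 messages m ∈ F_2^3.
For each, compute codeword c = mG in F_2^7, then tally its weight.
  m = 000 → c = 0000000, weight = 0.
  m = 100 → c = 1000000, weight = 1.
  m = 010 → c = 1110111, weight = 6.
  m = 110 → c = 0110111, weight = 5.
  m = 001 → c = 0100110, weight = 3.
  m = 101 → c = 1100110, weight = 4.
  m = 011 → c = 1010001, weight = 3.
  m = 111 → c = 0010001, weight = 2.
Tally weights:
  weight 0: 1 codewords.
  weight 1: 1 codewords.
  weight 2: 1 codewords.
  weight 3: 2 codewords.
  weight 4: 1 codewords.
  weight 5: 1 codewords.
  weight 6: 1 codewords.
Minimum distance d = smallest w > 0 with A_w > 0 = 1.
Sanity: Σ A_w = 8 = 2^3 = 8 ✓.


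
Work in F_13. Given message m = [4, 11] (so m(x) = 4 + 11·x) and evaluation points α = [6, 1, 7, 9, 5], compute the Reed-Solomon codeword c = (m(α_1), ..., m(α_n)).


c = [5, 2, 3, 12, 7]

Message polynomial: m(x) = 4 + 11·x (mod 13).
For each evaluation point α_i, compute m(α_i) mod 13:
  α_1 = 6: Horner steps 11 → 5, so m(6) = 5.
  α_2 = 1: Horner steps 11 → 2, so m(1) = 2.
  α_3 = 7: Horner steps 11 → 3, so m(7) = 3.
  α_4 = 9: Horner steps 11 → 12, so m(9) = 12.
  α_5 = 5: Horner steps 11 → 7, so m(5) = 7.
Codeword c = [5, 2, 3, 12, 7] ∈ F_13^5.


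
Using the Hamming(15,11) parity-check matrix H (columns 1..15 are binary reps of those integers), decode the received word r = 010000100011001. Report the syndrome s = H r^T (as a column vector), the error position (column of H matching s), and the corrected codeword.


s = (1, 1, 0, 1)^T, error position = 13, corrected codeword c = 010000100011101

Compute s = H r^T mod 2 one row at a time:
  s_1 = 0 + 0 + 0 + 1 + 1 + 0 + 0 + 1 = 3 ≡ 1 (mod 2).
  s_2 = 0 + 0 + 0 + 1 + 1 + 0 + 0 + 1 = 3 ≡ 1 (mod 2).
  s_3 = 1 + 0 + 0 + 1 + 0 + 1 + 0 + 1 = 4 ≡ 0 (mod 2).
  s_4 = 0 + 0 + 0 + 1 + 0 + 1 + 0 + 1 = 3 ≡ 1 (mod 2).
s = (1, 1, 0, 1)^T — this equals column 13 of H (binary 1101), so error is at position 13.
Correct: flip bit 13 of r = 010000100011001 to get c = 010000100011101.


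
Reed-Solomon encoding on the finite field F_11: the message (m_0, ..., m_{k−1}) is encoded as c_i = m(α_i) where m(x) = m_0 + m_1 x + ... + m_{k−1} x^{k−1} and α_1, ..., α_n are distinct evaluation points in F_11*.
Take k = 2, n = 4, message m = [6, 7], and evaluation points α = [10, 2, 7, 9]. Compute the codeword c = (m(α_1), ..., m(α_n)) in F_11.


c = [10, 9, 0, 3]

Message polynomial: m(x) = 6 + 7·x (mod 11).
For each evaluation point α_i, compute m(α_i) mod 11:
  α_1 = 10: Horner steps 7 → 10, so m(10) = 10.
  α_2 = 2: Horner steps 7 → 9, so m(2) = 9.
  α_3 = 7: Horner steps 7 → 0, so m(7) = 0.
  α_4 = 9: Horner steps 7 → 3, so m(9) = 3.
Codeword c = [10, 9, 0, 3] ∈ F_11^4.


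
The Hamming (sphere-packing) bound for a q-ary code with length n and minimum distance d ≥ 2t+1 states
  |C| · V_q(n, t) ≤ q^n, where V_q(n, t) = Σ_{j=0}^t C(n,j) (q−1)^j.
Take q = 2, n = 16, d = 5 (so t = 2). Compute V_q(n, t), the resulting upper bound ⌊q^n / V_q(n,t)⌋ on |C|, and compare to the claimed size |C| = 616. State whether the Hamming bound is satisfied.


V_q(n, t) = 137, q^n = 65536, Hamming bound = 478, |C| = 616 > bound (violated).

Step 1: Compute V_q(n, t) = Σ_{j=0}^2 C(n, j) (q−1)^j.
  j = 0: C(16,0)·(1)^0 = 1·1 = 1.
  j = 1: C(16,1)·(1)^1 = 16·1 = 16.
  j = 2: C(16,2)·(1)^2 = 120·1 = 120.
  V_q(n, t) = 1 + 16 + 120 = 137.
Step 2: q^n = 2^16 = 65536.
Step 3: Hamming bound ⌊q^n / V_q(n,t)⌋ = ⌊65536/137⌋ = 478.
Step 4: Compare |C| = 616 to 478: violated.
The claimed |C| lies above the Hamming bound, so no 2-ary code of length 16 with d ≥ 5 can have 616 codewords.


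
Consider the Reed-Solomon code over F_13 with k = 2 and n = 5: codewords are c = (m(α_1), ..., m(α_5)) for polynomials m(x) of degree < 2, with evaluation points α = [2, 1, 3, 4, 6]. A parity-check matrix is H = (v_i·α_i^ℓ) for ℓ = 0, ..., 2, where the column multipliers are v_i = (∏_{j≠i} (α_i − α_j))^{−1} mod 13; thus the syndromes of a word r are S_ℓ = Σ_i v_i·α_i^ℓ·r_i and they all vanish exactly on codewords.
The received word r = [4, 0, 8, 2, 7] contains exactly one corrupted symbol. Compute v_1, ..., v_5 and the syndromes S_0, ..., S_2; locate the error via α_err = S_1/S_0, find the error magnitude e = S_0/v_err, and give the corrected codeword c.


S = (3, 12, 9), error at position 4, error magnitude e = 3, c = [4, 0, 8, 12, 7].

Step 1: column multipliers v_i = (∏_{j≠i}(α_i − α_j))^{−1} mod 13.
  i = 1 (α = 2): (2−1)(2−3)(2−4)(2−6) = 1·(−1)·(−2)·(−4) = −8 ≡ 5, so v_1 = 5^{−1} = 8 (mod 13).
  i = 2 (α = 1): (1−2)(1−3)(1−4)(1−6) = (−1)·(−2)·(−3)·(−5) = 30 ≡ 4, so v_2 = 4^{−1} = 10 (mod 13).
  i = 3 (α = 3): (3−2)(3−1)(3−4)(3−6) = 1·2·(−1)·(−3) = 6 ≡ 6, so v_3 = 6^{−1} = 11 (mod 13).
  i = 4 (α = 4): (4−2)(4−1)(4−3)(4−6) = 2·3·1·(−2) = −12 ≡ 1, so v_4 = 1^{−1} = 1 (mod 13).
  i = 5 (α = 6): (6−2)(6−1)(6−3)(6−4) = 4·5·3·2 = 120 ≡ 3, so v_5 = 3^{−1} = 9 (mod 13).
  v = [8, 10, 11, 1, 9].
Step 2: syndromes of r = [4, 0, 8, 2, 7] (all sums mod 13).
  S_0 = Σ v_i r_i = 8·4 + 10·0 + 11·8 + 1·2 + 9·7 = 185 ≡ 3.
  S_1 = Σ v_i α_i r_i = 8·2·4 + 10·1·0 + 11·3·8 + 1·4·2 + 9·6·7 = 714 ≡ 12.
  α_i^2 mod 13 = [4, 1, 9, 3, 10].
  S_2 = Σ v_i α_i^2 r_i = 8·4·4 + 10·1·0 + 11·9·8 + 1·3·2 + 9·10·7 = 1556 ≡ 9.
  S = (3, 12, 9) ≠ 0, so r is not a codeword (an error is present).
Step 3: locate the error. For a single error e at position i, S_ℓ = v_i·e·α_i^ℓ, so α_err = S_1/S_0.
  S_0^{−1} = 3^{−1} = 9 (mod 13), so α_err = 12·9 = 108 ≡ 4 = α_4. Error position i = 4.
  Consistency check: S_2/S_1 = 9·12 = 108 ≡ 4 = α_err ✓ (single-error assumption holds).
Step 4: error magnitude e = S_0/v_4 = S_0·∏_{j≠4}(α_4 − α_j) = 3·1 = 3 ≡ 3 (mod 13).
Step 5: correct position 4: c_4 = r_4 − e = 2 − 3 ≡ 12 (mod 13). Hence c = [4, 0, 8, 12, 7].
  Check: interpolating c through the α_i gives m(x) = 9 + 4·x (degree < 2) with m(α_i) = c_i for every i, so c is indeed a codeword.


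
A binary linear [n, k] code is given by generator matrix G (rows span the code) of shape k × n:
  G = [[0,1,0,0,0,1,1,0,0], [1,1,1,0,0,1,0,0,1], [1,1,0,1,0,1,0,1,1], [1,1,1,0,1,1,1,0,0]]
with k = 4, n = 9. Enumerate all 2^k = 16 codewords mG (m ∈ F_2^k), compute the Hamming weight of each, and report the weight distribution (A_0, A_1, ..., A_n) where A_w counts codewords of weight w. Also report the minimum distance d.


Weight distribution: A_0 = 1, A_3 = 4, A_4 = 3, A_5 = 2, A_6 = 4, A_7 = 2. Minimum distance d = 3.

Enumerate all 2^4 = 16 messages m ∈ F_2^4.
For each, compute codeword c = mG in F_2^9, then tally its weight.
  m = 0000 → c = 000000000, weight = 0.
  m = 1000 → c = 010001100, weight = 3.
  m = 0100 → c = 111001001, weight = 5.
  m = 1100 → c = 101000101, weight = 4.
  m = 0010 → c = 110101011, weight = 6.
  m = 1010 → c = 100100111, weight = 5.
  m = 0110 → c = 001100010, weight = 3.
  m = 1110 → c = 011101110, weight = 6.
  m = 0001 → c = 111011100, weight = 6.
  m = 1001 → c = 101010000, weight = 3.
  m = 0101 → c = 000010101, weight = 3.
  m = 1101 → c = 010011001, weight = 4.
  m = 0011 → c = 001110111, weight = 6.
  m = 1011 → c = 011111011, weight = 7.
  m = 0111 → c = 110111110, weight = 7.
  m = 1111 → c = 100110010, weight = 4.
Tally weights:
  weight 0: 1 codewords.
  weight 3: 4 codewords.
  weight 4: 3 codewords.
  weight 5: 2 codewords.
  weight 6: 4 codewords.
  weight 7: 2 codewords.
Minimum distance d = smallest w > 0 with A_w > 0 = 3.
Sanity: Σ A_w = 16 = 2^4 = 16 ✓.


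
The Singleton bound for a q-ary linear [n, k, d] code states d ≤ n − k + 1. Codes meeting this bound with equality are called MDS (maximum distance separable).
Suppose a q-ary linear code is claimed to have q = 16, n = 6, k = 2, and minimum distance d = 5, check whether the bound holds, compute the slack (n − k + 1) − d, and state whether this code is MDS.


Singleton RHS = n − k + 1 = 5, slack = 0, bound satisfied, MDS.

Singleton bound: d ≤ n − k + 1.
Here n = 6, k = 2, so n − k + 1 = 5.
Given d = 5, check d ≤ 5: YES.
Slack = (n − k + 1) − d = 0.
The code is MDS (slack = 0).
Description: the claimed parameters are [6, 2, 5]_16; such a code would be MDS (meets Singleton bound).


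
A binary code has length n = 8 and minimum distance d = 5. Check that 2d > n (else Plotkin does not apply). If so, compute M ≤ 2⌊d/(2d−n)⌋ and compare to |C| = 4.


Plotkin bound M ≤ 4; given |C| = 4 ≤ bound (satisfied).

Check applicability: 2d = 10, n = 8.
2d − n = 2 > 0, so Plotkin applies.
Compute d/(2d−n) = 5/2 ≈ 2.5000.
⌊d/(2d−n)⌋ = 2.
Plotkin bound: M ≤ 2·2 = 4.
Given |C| = 4, check: satisfied.
This |C| is at the Plotkin bound.


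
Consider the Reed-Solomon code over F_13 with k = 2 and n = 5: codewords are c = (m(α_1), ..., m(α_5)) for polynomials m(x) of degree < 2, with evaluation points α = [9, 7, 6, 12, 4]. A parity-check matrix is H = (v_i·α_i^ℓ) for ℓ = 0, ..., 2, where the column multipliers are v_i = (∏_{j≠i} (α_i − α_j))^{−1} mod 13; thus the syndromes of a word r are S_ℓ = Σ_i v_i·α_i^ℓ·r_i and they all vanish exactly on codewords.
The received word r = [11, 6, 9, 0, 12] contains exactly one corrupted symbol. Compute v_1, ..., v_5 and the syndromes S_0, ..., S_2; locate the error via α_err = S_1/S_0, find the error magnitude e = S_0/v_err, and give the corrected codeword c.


S = (11, 12, 6), error at position 2, error magnitude e = 5, c = [11, 1, 9, 0, 12].

Step 1: column multipliers v_i = (∏_{j≠i}(α_i − α_j))^{−1} mod 13.
  i = 1 (α = 9): (9−7)(9−6)(9−12)(9−4) = 2·3·(−3)·5 = −90 ≡ 1, so v_1 = 1^{−1} = 1 (mod 13).
  i = 2 (α = 7): (7−9)(7−6)(7−12)(7−4) = (−2)·1·(−5)·3 = 30 ≡ 4, so v_2 = 4^{−1} = 10 (mod 13).
  i = 3 (α = 6): (6−9)(6−7)(6−12)(6−4) = (−3)·(−1)·(−6)·2 = −36 ≡ 3, so v_3 = 3^{−1} = 9 (mod 13).
  i = 4 (α = 12): (12−9)(12−7)(12−6)(12−4) = 3·5·6·8 = 720 ≡ 5, so v_4 = 5^{−1} = 8 (mod 13).
  i = 5 (α = 4): (4−9)(4−7)(4−6)(4−12) = (−5)·(−3)·(−2)·(−8) = 240 ≡ 6, so v_5 = 6^{−1} = 11 (mod 13).
  v = [1, 10, 9, 8, 11].
Step 2: syndromes of r = [11, 6, 9, 0, 12] (all sums mod 13).
  S_0 = Σ v_i r_i = 1·11 + 10·6 + 9·9 + 8·0 + 11·12 = 284 ≡ 11.
  S_1 = Σ v_i α_i r_i = 1·9·11 + 10·7·6 + 9·6·9 + 8·12·0 + 11·4·12 = 1533 ≡ 12.
  α_i^2 mod 13 = [3, 10, 10, 1, 3].
  S_2 = Σ v_i α_i^2 r_i = 1·3·11 + 10·10·6 + 9·10·9 + 8·1·0 + 11·3·12 = 1839 ≡ 6.
  S = (11, 12, 6) ≠ 0, so r is not a codeword (an error is present).
Step 3: locate the error. For a single error e at position i, S_ℓ = v_i·e·α_i^ℓ, so α_err = S_1/S_0.
  S_0^{−1} = 11^{−1} = 6 (mod 13), so α_err = 12·6 = 72 ≡ 7 = α_2. Error position i = 2.
  Consistency check: S_2/S_1 = 6·12 = 72 ≡ 7 = α_err ✓ (single-error assumption holds).
Step 4: error magnitude e = S_0/v_2 = S_0·∏_{j≠2}(α_2 − α_j) = 11·4 = 44 ≡ 5 (mod 13).
Step 5: correct position 2: c_2 = r_2 − e = 6 − 5 ≡ 1 (mod 13). Hence c = [11, 1, 9, 0, 12].
  Check: interpolating c through the α_i gives m(x) = 5 + 5·x (degree < 2) with m(α_i) = c_i for every i, so c is indeed a codeword.


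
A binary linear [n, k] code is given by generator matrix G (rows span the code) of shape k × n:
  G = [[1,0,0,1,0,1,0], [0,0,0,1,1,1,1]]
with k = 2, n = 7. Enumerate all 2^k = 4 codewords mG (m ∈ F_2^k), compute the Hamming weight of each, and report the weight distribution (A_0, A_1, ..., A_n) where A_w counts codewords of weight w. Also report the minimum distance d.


Weight distribution: A_0 = 1, A_3 = 2, A_4 = 1. Minimum distance d = 3.

Enumerate all 2^2 = 4 messages m ∈ F_2^2.
For each, compute codeword c = mG in F_2^7, then tally its weight.
  m = 00 → c = 0000000, weight = 0.
  m = 10 → c = 1001010, weight = 3.
  m = 01 → c = 0001111, weight = 4.
  m = 11 → c = 1000101, weight = 3.
Tally weights:
  weight 0: 1 codewords.
  weight 3: 2 codewords.
  weight 4: 1 codewords.
Minimum distance d = smallest w > 0 with A_w > 0 = 3.
Sanity: Σ A_w = 4 = 2^2 = 4 ✓.


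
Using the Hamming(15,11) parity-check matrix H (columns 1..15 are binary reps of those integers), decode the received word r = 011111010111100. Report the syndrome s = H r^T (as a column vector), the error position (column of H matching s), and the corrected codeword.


s = (1, 1, 1, 0)^T, error position = 14, corrected codeword c = 011111010111110

Compute s = H r^T mod 2 one row at a time:
  s_1 = 1 + 0 + 1 + 1 + 1 + 1 + 0 + 0 = 5 ≡ 1 (mod 2).
  s_2 = 1 + 1 + 1 + 0 + 1 + 1 + 0 + 0 = 5 ≡ 1 (mod 2).
  s_3 = 1 + 1 + 1 + 0 + 1 + 1 + 0 + 0 = 5 ≡ 1 (mod 2).
  s_4 = 0 + 1 + 1 + 0 + 0 + 1 + 1 + 0 = 4 ≡ 0 (mod 2).
s = (1, 1, 1, 0)^T — this equals column 14 of H (binary 1110), so error is at position 14.
Correct: flip bit 14 of r = 011111010111100 to get c = 011111010111110.


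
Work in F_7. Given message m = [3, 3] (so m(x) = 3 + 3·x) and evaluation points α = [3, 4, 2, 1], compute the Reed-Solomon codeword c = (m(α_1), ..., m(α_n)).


c = [5, 1, 2, 6]

Message polynomial: m(x) = 3 + 3·x (mod 7).
For each evaluation point α_i, compute m(α_i) mod 7:
  α_1 = 3: Horner steps 3 → 5, so m(3) = 5.
  α_2 = 4: Horner steps 3 → 1, so m(4) = 1.
  α_3 = 2: Horner steps 3 → 2, so m(2) = 2.
  α_4 = 1: Horner steps 3 → 6, so m(1) = 6.
Codeword c = [5, 1, 2, 6] ∈ F_7^4.


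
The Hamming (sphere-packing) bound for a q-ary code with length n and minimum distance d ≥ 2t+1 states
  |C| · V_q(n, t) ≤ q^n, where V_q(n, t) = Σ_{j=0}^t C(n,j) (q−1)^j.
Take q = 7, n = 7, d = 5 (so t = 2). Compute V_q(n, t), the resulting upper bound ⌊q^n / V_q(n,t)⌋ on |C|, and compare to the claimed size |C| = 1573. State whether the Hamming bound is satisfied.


V_q(n, t) = 799, q^n = 823543, Hamming bound = 1030, |C| = 1573 > bound (violated).

Step 1: Compute V_q(n, t) = Σ_{j=0}^2 C(n, j) (q−1)^j.
  j = 0: C(7,0)·(6)^0 = 1·1 = 1.
  j = 1: C(7,1)·(6)^1 = 7·6 = 42.
  j = 2: C(7,2)·(6)^2 = 21·36 = 756.
  V_q(n, t) = 1 + 42 + 756 = 799.
Step 2: q^n = 7^7 = 823543.
Step 3: Hamming bound ⌊q^n / V_q(n,t)⌋ = ⌊823543/799⌋ = 1030.
Step 4: Compare |C| = 1573 to 1030: violated.
The claimed |C| lies above the Hamming bound, so no 7-ary code of length 7 with d ≥ 5 can have 1573 codewords.


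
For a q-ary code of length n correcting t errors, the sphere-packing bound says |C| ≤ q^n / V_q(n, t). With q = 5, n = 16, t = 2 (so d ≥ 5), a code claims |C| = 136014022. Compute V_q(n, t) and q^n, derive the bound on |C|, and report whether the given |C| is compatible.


V_q(n, t) = 1985, q^n = 152587890625, Hamming bound = 76870473, |C| = 136014022 > bound (violated).

Step 1: Compute V_q(n, t) = Σ_{j=0}^2 C(n, j) (q−1)^j.
  j = 0: C(16,0)·(4)^0 = 1·1 = 1.
  j = 1: C(16,1)·(4)^1 = 16·4 = 64.
  j = 2: C(16,2)·(4)^2 = 120·16 = 1920.
  V_q(n, t) = 1 + 64 + 1920 = 1985.
Step 2: q^n = 5^16 = 152587890625.
Step 3: Hamming bound ⌊q^n / V_q(n,t)⌋ = ⌊152587890625/1985⌋ = 76870473.
Step 4: Compare |C| = 136014022 to 76870473: violated.
The claimed |C| lies above the Hamming bound, so no 5-ary code of length 16 with d ≥ 5 can have 136014022 codewords.


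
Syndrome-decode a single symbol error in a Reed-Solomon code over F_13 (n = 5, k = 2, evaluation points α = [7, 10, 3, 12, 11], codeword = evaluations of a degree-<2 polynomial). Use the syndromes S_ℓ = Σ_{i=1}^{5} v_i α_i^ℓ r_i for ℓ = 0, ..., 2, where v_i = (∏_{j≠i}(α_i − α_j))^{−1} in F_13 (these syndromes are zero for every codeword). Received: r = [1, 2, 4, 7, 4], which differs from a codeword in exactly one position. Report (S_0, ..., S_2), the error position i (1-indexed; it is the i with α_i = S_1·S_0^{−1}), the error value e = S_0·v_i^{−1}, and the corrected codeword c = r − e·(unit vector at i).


S = (12, 2, 9), error at position 5, error magnitude e = 6, c = [1, 2, 4, 7, 11].

Step 1: column multipliers v_i = (∏_{j≠i}(α_i − α_j))^{−1} mod 13.
  i = 1 (α = 7): (7−10)(7−3)(7−12)(7−11) = (−3)·4·(−5)·(−4) = −240 ≡ 7, so v_1 = 7^{−1} = 2 (mod 13).
  i = 2 (α = 10): (10−7)(10−3)(10−12)(10−11) = 3·7·(−2)·(−1) = 42 ≡ 3, so v_2 = 3^{−1} = 9 (mod 13).
  i = 3 (α = 3): (3−7)(3−10)(3−12)(3−11) = (−4)·(−7)·(−9)·(−8) = 2016 ≡ 1, so v_3 = 1^{−1} = 1 (mod 13).
  i = 4 (α = 12): (12−7)(12−10)(12−3)(12−11) = 5·2·9·1 = 90 ≡ 12, so v_4 = 12^{−1} = 12 (mod 13).
  i = 5 (α = 11): (11−7)(11−10)(11−3)(11−12) = 4·1·8·(−1) = −32 ≡ 7, so v_5 = 7^{−1} = 2 (mod 13).
  v = [2, 9, 1, 12, 2].
Step 2: syndromes of r = [1, 2, 4, 7, 4] (all sums mod 13).
  S_0 = Σ v_i r_i = 2·1 + 9·2 + 1·4 + 12·7 + 2·4 = 116 ≡ 12.
  S_1 = Σ v_i α_i r_i = 2·7·1 + 9·10·2 + 1·3·4 + 12·12·7 + 2·11·4 = 1302 ≡ 2.
  α_i^2 mod 13 = [10, 9, 9, 1, 4].
  S_2 = Σ v_i α_i^2 r_i = 2·10·1 + 9·9·2 + 1·9·4 + 12·1·7 + 2·4·4 = 334 ≡ 9.
  S = (12, 2, 9) ≠ 0, so r is not a codeword (an error is present).
Step 3: locate the error. For a single error e at position i, S_ℓ = v_i·e·α_i^ℓ, so α_err = S_1/S_0.
  S_0^{−1} = 12^{−1} = 12 (mod 13), so α_err = 2·12 = 24 ≡ 11 = α_5. Error position i = 5.
  Consistency check: S_2/S_1 = 9·7 = 63 ≡ 11 = α_err ✓ (single-error assumption holds).
Step 4: error magnitude e = S_0/v_5 = S_0·∏_{j≠5}(α_5 − α_j) = 12·7 = 84 ≡ 6 (mod 13).
Step 5: correct position 5: c_5 = r_5 − e = 4 − 6 ≡ 11 (mod 13). Hence c = [1, 2, 4, 7, 11].
  Check: interpolating c through the α_i gives m(x) = 3 + 9·x (degree < 2) with m(α_i) = c_i for every i, so c is indeed a codeword.


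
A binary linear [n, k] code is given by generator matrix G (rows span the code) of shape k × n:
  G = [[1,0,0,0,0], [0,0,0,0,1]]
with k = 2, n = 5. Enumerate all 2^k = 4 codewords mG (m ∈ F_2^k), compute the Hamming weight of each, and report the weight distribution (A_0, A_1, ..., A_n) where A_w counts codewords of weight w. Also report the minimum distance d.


Weight distribution: A_0 = 1, A_1 = 2, A_2 = 1. Minimum distance d = 1.

Enumerate all 2^2 = 4 messages m ∈ F_2^2.
For each, compute codeword c = mG in F_2^5, then tally its weight.
  m = 00 → c = 00000, weight = 0.
  m = 10 → c = 10000, weight = 1.
  m = 01 → c = 00001, weight = 1.
  m = 11 → c = 10001, weight = 2.
Tally weights:
  weight 0: 1 codewords.
  weight 1: 2 codewords.
  weight 2: 1 codewords.
Minimum distance d = smallest w > 0 with A_w > 0 = 1.
Sanity: Σ A_w = 4 = 2^2 = 4 ✓.


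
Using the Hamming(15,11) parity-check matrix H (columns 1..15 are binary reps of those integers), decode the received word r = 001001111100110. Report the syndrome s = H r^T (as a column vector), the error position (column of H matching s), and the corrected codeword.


s = (1, 0, 1, 0)^T, error position = 10, corrected codeword c = 001001111000110

Compute s = H r^T mod 2 one row at a time:
  s_1 = 1 + 1 + 1 + 0 + 0 + 1 + 1 + 0 = 5 ≡ 1 (mod 2).
  s_2 = 0 + 0 + 1 + 1 + 0 + 1 + 1 + 0 = 4 ≡ 0 (mod 2).
  s_3 = 0 + 1 + 1 + 1 + 1 + 0 + 1 + 0 = 5 ≡ 1 (mod 2).
  s_4 = 0 + 1 + 0 + 1 + 1 + 0 + 1 + 0 = 4 ≡ 0 (mod 2).
s = (1, 0, 1, 0)^T — this equals column 10 of H (binary 1010), so error is at position 10.
Correct: flip bit 10 of r = 001001111100110 to get c = 001001111000110.


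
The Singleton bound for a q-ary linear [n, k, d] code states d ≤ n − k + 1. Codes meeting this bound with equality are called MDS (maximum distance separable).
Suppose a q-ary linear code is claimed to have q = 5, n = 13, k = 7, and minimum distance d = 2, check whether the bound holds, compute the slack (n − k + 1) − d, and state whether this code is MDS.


Singleton RHS = n − k + 1 = 7, slack = 5, bound satisfied, not MDS.

Singleton bound: d ≤ n − k + 1.
Here n = 13, k = 7, so n − k + 1 = 7.
Given d = 2, check d ≤ 7: YES.
Slack = (n − k + 1) − d = 5.
The code is NOT MDS (slack = 5 > 0).
Description: the claimed parameters are [13, 7, 2]_5; such a code would be non-MDS.


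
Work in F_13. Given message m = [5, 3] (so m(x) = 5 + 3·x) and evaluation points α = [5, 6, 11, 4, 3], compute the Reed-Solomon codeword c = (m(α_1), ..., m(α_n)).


c = [7, 10, 12, 4, 1]

Message polynomial: m(x) = 5 + 3·x (mod 13).
For each evaluation point α_i, compute m(α_i) mod 13:
  α_1 = 5: Horner steps 3 → 7, so m(5) = 7.
  α_2 = 6: Horner steps 3 → 10, so m(6) = 10.
  α_3 = 11: Horner steps 3 → 12, so m(11) = 12.
  α_4 = 4: Horner steps 3 → 4, so m(4) = 4.
  α_5 = 3: Horner steps 3 → 1, so m(3) = 1.
Codeword c = [7, 10, 12, 4, 1] ∈ F_13^5.


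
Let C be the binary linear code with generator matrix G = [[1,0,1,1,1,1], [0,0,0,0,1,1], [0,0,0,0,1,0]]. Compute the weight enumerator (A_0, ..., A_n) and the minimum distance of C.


Weight distribution: A_0 = 1, A_1 = 2, A_2 = 1, A_3 = 1, A_4 = 2, A_5 = 1. Minimum distance d = 1.

Enumerate all 2^3 = 8 messages m ∈ F_2^3.
For each, compute codeword c = mG in F_2^6, then tally its weight.
  m = 000 → c = 000000, weight = 0.
  m = 100 → c = 101111, weight = 5.
  m = 010 → c = 000011, weight = 2.
  m = 110 → c = 101100, weight = 3.
  m = 001 → c = 000010, weight = 1.
  m = 101 → c = 101101, weight = 4.
  m = 011 → c = 000001, weight = 1.
  m = 111 → c = 101110, weight = 4.
Tally weights:
  weight 0: 1 codewords.
  weight 1: 2 codewords.
  weight 2: 1 codewords.
  weight 3: 1 codewords.
  weight 4: 2 codewords.
  weight 5: 1 codewords.
Minimum distance d = smallest w > 0 with A_w > 0 = 1.
Sanity: Σ A_w = 8 = 2^3 = 8 ✓.


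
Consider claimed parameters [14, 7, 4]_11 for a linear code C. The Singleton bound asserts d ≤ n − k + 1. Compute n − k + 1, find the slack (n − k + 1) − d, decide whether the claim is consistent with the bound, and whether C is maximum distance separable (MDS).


Singleton RHS = n − k + 1 = 8, slack = 4, bound satisfied, not MDS.

Singleton bound: d ≤ n − k + 1.
Here n = 14, k = 7, so n − k + 1 = 8.
Given d = 4, check d ≤ 8: YES.
Slack = (n − k + 1) − d = 4.
The code is NOT MDS (slack = 4 > 0).
Description: the claimed parameters are [14, 7, 4]_11; such a code would be non-MDS.


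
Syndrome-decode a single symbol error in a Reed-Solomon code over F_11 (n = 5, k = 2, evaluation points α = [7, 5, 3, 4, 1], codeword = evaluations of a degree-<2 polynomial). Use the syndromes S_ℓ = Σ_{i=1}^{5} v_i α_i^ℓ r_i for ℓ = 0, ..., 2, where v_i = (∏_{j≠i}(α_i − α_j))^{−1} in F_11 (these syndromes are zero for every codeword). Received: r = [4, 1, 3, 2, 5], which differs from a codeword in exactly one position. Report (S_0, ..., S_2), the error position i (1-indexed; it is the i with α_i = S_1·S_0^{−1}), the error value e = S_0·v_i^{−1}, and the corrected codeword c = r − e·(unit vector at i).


S = (5, 2, 3), error at position 1, error magnitude e = 5, c = [10, 1, 3, 2, 5].

Step 1: column multipliers v_i = (∏_{j≠i}(α_i − α_j))^{−1} mod 11.
  i = 1 (α = 7): (7−5)(7−3)(7−4)(7−1) = 2·4·3·6 = 144 ≡ 1, so v_1 = 1^{−1} = 1 (mod 11).
  i = 2 (α = 5): (5−7)(5−3)(5−4)(5−1) = (−2)·2·1·4 = −16 ≡ 6, so v_2 = 6^{−1} = 2 (mod 11).
  i = 3 (α = 3): (3−7)(3−5)(3−4)(3−1) = (−4)·(−2)·(−1)·2 = −16 ≡ 6, so v_3 = 6^{−1} = 2 (mod 11).
  i = 4 (α = 4): (4−7)(4−5)(4−3)(4−1) = (−3)·(−1)·1·3 = 9 ≡ 9, so v_4 = 9^{−1} = 5 (mod 11).
  i = 5 (α = 1): (1−7)(1−5)(1−3)(1−4) = (−6)·(−4)·(−2)·(−3) = 144 ≡ 1, so v_5 = 1^{−1} = 1 (mod 11).
  v = [1, 2, 2, 5, 1].
Step 2: syndromes of r = [4, 1, 3, 2, 5] (all sums mod 11).
  S_0 = Σ v_i r_i = 1·4 + 2·1 + 2·3 + 5·2 + 1·5 = 27 ≡ 5.
  S_1 = Σ v_i α_i r_i = 1·7·4 + 2·5·1 + 2·3·3 + 5·4·2 + 1·1·5 = 101 ≡ 2.
  α_i^2 mod 11 = [5, 3, 9, 5, 1].
  S_2 = Σ v_i α_i^2 r_i = 1·5·4 + 2·3·1 + 2·9·3 + 5·5·2 + 1·1·5 = 135 ≡ 3.
  S = (5, 2, 3) ≠ 0, so r is not a codeword (an error is present).
Step 3: locate the error. For a single error e at position i, S_ℓ = v_i·e·α_i^ℓ, so α_err = S_1/S_0.
  S_0^{−1} = 5^{−1} = 9 (mod 11), so α_err = 2·9 = 18 ≡ 7 = α_1. Error position i = 1.
  Consistency check: S_2/S_1 = 3·6 = 18 ≡ 7 = α_err ✓ (single-error assumption holds).
Step 4: error magnitude e = S_0/v_1 = S_0·∏_{j≠1}(α_1 − α_j) = 5·1 = 5 ≡ 5 (mod 11).
Step 5: correct position 1: c_1 = r_1 − e = 4 − 5 ≡ 10 (mod 11). Hence c = [10, 1, 3, 2, 5].
  Check: interpolating c through the α_i gives m(x) = 6 + 10·x (degree < 2) with m(α_i) = c_i for every i, so c is indeed a codeword.


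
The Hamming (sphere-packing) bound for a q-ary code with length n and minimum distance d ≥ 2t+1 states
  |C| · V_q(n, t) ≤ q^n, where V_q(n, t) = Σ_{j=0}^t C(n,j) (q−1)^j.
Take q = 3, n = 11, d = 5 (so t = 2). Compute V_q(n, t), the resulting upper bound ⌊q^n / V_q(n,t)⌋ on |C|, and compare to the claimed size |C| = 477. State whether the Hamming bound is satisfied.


V_q(n, t) = 243, q^n = 177147, Hamming bound = 729, |C| = 477 ≤ bound (satisfied).

Step 1: Compute V_q(n, t) = Σ_{j=0}^2 C(n, j) (q−1)^j.
  j = 0: C(11,0)·(2)^0 = 1·1 = 1.
  j = 1: C(11,1)·(2)^1 = 11·2 = 22.
  j = 2: C(11,2)·(2)^2 = 55·4 = 220.
  V_q(n, t) = 1 + 22 + 220 = 243.
Step 2: q^n = 3^11 = 177147.
Step 3: Hamming bound ⌊q^n / V_q(n,t)⌋ = ⌊177147/243⌋ = 729.
Step 4: Compare |C| = 477 to 729: satisfied.
The claimed |C| lies below the Hamming bound.


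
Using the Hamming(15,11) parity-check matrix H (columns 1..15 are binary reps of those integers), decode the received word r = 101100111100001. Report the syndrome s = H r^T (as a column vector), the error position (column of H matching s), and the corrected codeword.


s = (0, 1, 0, 1)^T, error position = 5, corrected codeword c = 101110111100001

Compute s = H r^T mod 2 one row at a time:
  s_1 = 1 + 1 + 1 + 0 + 0 + 0 + 0 + 1 = 4 ≡ 0 (mod 2).
  s_2 = 1 + 0 + 0 + 1 + 0 + 0 + 0 + 1 = 3 ≡ 1 (mod 2).
  s_3 = 0 + 1 + 0 + 1 + 1 + 0 + 0 + 1 = 4 ≡ 0 (mod 2).
  s_4 = 1 + 1 + 0 + 1 + 1 + 0 + 0 + 1 = 5 ≡ 1 (mod 2).
s = (0, 1, 0, 1)^T — this equals column 5 of H (binary 0101), so error is at position 5.
Correct: flip bit 5 of r = 101100111100001 to get c = 101110111100001.


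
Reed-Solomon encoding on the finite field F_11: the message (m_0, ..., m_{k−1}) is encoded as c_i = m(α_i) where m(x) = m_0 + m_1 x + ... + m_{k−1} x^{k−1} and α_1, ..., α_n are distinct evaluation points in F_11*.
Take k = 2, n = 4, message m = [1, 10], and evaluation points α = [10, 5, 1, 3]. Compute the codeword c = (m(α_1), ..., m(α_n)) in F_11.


c = [2, 7, 0, 9]

Message polynomial: m(x) = 1 + 10·x (mod 11).
For each evaluation point α_i, compute m(α_i) mod 11:
  α_1 = 10: Horner steps 10 → 2, so m(10) = 2.
  α_2 = 5: Horner steps 10 → 7, so m(5) = 7.
  α_3 = 1: Horner steps 10 → 0, so m(1) = 0.
  α_4 = 3: Horner steps 10 → 9, so m(3) = 9.
Codeword c = [2, 7, 0, 9] ∈ F_11^4.


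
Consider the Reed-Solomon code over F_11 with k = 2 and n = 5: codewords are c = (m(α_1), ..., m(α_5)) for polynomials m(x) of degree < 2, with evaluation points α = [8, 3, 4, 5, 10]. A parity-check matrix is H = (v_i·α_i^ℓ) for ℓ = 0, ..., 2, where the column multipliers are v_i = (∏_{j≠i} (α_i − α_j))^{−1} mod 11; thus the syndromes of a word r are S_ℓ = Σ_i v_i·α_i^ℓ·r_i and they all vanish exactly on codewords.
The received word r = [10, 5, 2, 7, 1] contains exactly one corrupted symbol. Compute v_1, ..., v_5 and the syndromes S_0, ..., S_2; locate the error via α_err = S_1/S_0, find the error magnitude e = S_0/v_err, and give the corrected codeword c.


S = (2, 8, 10), error at position 3, error magnitude e = 7, c = [10, 5, 6, 7, 1].

Step 1: column multipliers v_i = (∏_{j≠i}(α_i − α_j))^{−1} mod 11.
  i = 1 (α = 8): (8−3)(8−4)(8−5)(8−10) = 5·4·3·(−2) = −120 ≡ 1, so v_1 = 1^{−1} = 1 (mod 11).
  i = 2 (α = 3): (3−8)(3−4)(3−5)(3−10) = (−5)·(−1)·(−2)·(−7) = 70 ≡ 4, so v_2 = 4^{−1} = 3 (mod 11).
  i = 3 (α = 4): (4−8)(4−3)(4−5)(4−10) = (−4)·1·(−1)·(−6) = −24 ≡ 9, so v_3 = 9^{−1} = 5 (mod 11).
  i = 4 (α = 5): (5−8)(5−3)(5−4)(5−10) = (−3)·2·1·(−5) = 30 ≡ 8, so v_4 = 8^{−1} = 7 (mod 11).
  i = 5 (α = 10): (10−8)(10−3)(10−4)(10−5) = 2·7·6·5 = 420 ≡ 2, so v_5 = 2^{−1} = 6 (mod 11).
  v = [1, 3, 5, 7, 6].
Step 2: syndromes of r = [10, 5, 2, 7, 1] (all sums mod 11).
  S_0 = Σ v_i r_i = 1·10 + 3·5 + 5·2 + 7·7 + 6·1 = 90 ≡ 2.
  S_1 = Σ v_i α_i r_i = 1·8·10 + 3·3·5 + 5·4·2 + 7·5·7 + 6·10·1 = 470 ≡ 8.
  α_i^2 mod 11 = [9, 9, 5, 3, 1].
  S_2 = Σ v_i α_i^2 r_i = 1·9·10 + 3·9·5 + 5·5·2 + 7·3·7 + 6·1·1 = 428 ≡ 10.
  S = (2, 8, 10) ≠ 0, so r is not a codeword (an error is present).
Step 3: locate the error. For a single error e at position i, S_ℓ = v_i·e·α_i^ℓ, so α_err = S_1/S_0.
  S_0^{−1} = 2^{−1} = 6 (mod 11), so α_err = 8·6 = 48 ≡ 4 = α_3. Error position i = 3.
  Consistency check: S_2/S_1 = 10·7 = 70 ≡ 4 = α_err ✓ (single-error assumption holds).
Step 4: error magnitude e = S_0/v_3 = S_0·∏_{j≠3}(α_3 − α_j) = 2·9 = 18 ≡ 7 (mod 11).
Step 5: correct position 3: c_3 = r_3 − e = 2 − 7 ≡ 6 (mod 11). Hence c = [10, 5, 6, 7, 1].
  Check: interpolating c through the α_i gives m(x) = 2 + 1·x (degree < 2) with m(α_i) = c_i for every i, so c is indeed a codeword.


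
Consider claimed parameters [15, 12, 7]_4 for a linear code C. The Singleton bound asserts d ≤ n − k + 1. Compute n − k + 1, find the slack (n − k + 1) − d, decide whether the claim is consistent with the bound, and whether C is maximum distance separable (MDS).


Singleton RHS = n − k + 1 = 4, slack = -3, bound violated (no such code; not MDS).

Singleton bound: d ≤ n − k + 1.
Here n = 15, k = 12, so n − k + 1 = 4.
Given d = 7, check d ≤ 4: NO.
Slack = (n − k + 1) − d = -3.
The slack is negative: d = 7 exceeds n − k + 1 = 4 by 3, so the Singleton bound is violated and no linear [15, 12, 7]_4 code can exist. In particular it is not MDS (MDS requires d = n − k + 1 exactly).
Description: the claimed parameters are [15, 12, 7]_4; such a code would be impossible (violates the Singleton bound).


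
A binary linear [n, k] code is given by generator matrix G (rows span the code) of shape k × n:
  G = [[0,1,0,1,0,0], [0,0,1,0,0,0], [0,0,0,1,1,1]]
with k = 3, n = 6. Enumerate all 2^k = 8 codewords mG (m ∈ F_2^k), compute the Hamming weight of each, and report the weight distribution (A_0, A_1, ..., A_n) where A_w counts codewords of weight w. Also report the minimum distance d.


Weight distribution: A_0 = 1, A_1 = 1, A_2 = 1, A_3 = 3, A_4 = 2. Minimum distance d = 1.

Enumerate all 2^3 = 8 messages m ∈ F_2^3.
For each, compute codeword c = mG in F_2^6, then tally its weight.
  m = 000 → c = 000000, weight = 0.
  m = 100 → c = 010100, weight = 2.
  m = 010 → c = 001000, weight = 1.
  m = 110 → c = 011100, weight = 3.
  m = 001 → c = 000111, weight = 3.
  m = 101 → c = 010011, weight = 3.
  m = 011 → c = 001111, weight = 4.
  m = 111 → c = 011011, weight = 4.
Tally weights:
  weight 0: 1 codewords.
  weight 1: 1 codewords.
  weight 2: 1 codewords.
  weight 3: 3 codewords.
  weight 4: 2 codewords.
Minimum distance d = smallest w > 0 with A_w > 0 = 1.
Sanity: Σ A_w = 8 = 2^3 = 8 ✓.


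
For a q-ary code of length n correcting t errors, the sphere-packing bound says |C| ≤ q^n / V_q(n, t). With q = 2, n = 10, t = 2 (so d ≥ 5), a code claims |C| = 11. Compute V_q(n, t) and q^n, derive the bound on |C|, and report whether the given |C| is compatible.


V_q(n, t) = 56, q^n = 1024, Hamming bound = 18, |C| = 11 ≤ bound (satisfied).

Step 1: Compute V_q(n, t) = Σ_{j=0}^2 C(n, j) (q−1)^j.
  j = 0: C(10,0)·(1)^0 = 1·1 = 1.
  j = 1: C(10,1)·(1)^1 = 10·1 = 10.
  j = 2: C(10,2)·(1)^2 = 45·1 = 45.
  V_q(n, t) = 1 + 10 + 45 = 56.
Step 2: q^n = 2^10 = 1024.
Step 3: Hamming bound ⌊q^n / V_q(n,t)⌋ = ⌊1024/56⌋ = 18.
Step 4: Compare |C| = 11 to 18: satisfied.
The claimed |C| lies below the Hamming bound.


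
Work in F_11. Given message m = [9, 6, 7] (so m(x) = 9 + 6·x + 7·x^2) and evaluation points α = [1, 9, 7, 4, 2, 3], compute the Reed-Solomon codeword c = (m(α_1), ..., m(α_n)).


c = [0, 3, 9, 2, 5, 2]

Message polynomial: m(x) = 9 + 6·x + 7·x^2 (mod 11).
For each evaluation point α_i, compute m(α_i) mod 11:
  α_1 = 1: Horner steps 7 → 2 → 0, so m(1) = 0.
  α_2 = 9: Horner steps 7 → 3 → 3, so m(9) = 3.
  α_3 = 7: Horner steps 7 → 0 → 9, so m(7) = 9.
  α_4 = 4: Horner steps 7 → 1 → 2, so m(4) = 2.
  α_5 = 2: Horner steps 7 → 9 → 5, so m(2) = 5.
  α_6 = 3: Horner steps 7 → 5 → 2, so m(3) = 2.
Codeword c = [0, 3, 9, 2, 5, 2] ∈ F_11^6.


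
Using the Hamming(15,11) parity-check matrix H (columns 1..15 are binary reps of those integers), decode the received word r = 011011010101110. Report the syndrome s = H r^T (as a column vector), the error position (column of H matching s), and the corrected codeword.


s = (1, 1, 1, 1)^T, error position = 15, corrected codeword c = 011011010101111

Compute s = H r^T mod 2 one row at a time:
  s_1 = 1 + 0 + 1 + 0 + 1 + 1 + 1 + 0 = 5 ≡ 1 (mod 2).
  s_2 = 0 + 1 + 1 + 0 + 1 + 1 + 1 + 0 = 5 ≡ 1 (mod 2).
  s_3 = 1 + 1 + 1 + 0 + 1 + 0 + 1 + 0 = 5 ≡ 1 (mod 2).
  s_4 = 0 + 1 + 1 + 0 + 0 + 0 + 1 + 0 = 3 ≡ 1 (mod 2).
s = (1, 1, 1, 1)^T — this equals column 15 of H (binary 1111), so error is at position 15.
Correct: flip bit 15 of r = 011011010101110 to get c = 011011010101111.


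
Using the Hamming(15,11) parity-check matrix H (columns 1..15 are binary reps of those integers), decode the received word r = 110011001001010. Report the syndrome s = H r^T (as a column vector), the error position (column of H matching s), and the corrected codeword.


s = (1, 0, 1, 1)^T, error position = 11, corrected codeword c = 110011001011010

Compute s = H r^T mod 2 one row at a time:
  s_1 = 0 + 1 + 0 + 0 + 1 + 0 + 1 + 0 = 3 ≡ 1 (mod 2).
  s_2 = 0 + 1 + 1 + 0 + 1 + 0 + 1 + 0 = 4 ≡ 0 (mod 2).
  s_3 = 1 + 0 + 1 + 0 + 0 + 0 + 1 + 0 = 3 ≡ 1 (mod 2).
  s_4 = 1 + 0 + 1 + 0 + 1 + 0 + 0 + 0 = 3 ≡ 1 (mod 2).
s = (1, 0, 1, 1)^T — this equals column 11 of H (binary 1011), so error is at position 11.
Correct: flip bit 11 of r = 110011001001010 to get c = 110011001011010.


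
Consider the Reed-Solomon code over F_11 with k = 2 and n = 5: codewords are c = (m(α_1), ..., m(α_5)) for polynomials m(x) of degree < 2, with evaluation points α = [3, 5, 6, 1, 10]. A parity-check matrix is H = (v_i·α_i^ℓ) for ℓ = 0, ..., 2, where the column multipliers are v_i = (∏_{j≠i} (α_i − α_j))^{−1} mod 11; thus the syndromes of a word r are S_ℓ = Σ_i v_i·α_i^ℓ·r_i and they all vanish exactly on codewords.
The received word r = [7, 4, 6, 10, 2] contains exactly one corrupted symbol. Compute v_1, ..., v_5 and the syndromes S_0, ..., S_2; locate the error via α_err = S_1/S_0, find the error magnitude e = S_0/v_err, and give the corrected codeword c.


S = (7, 9, 10), error at position 3, error magnitude e = 9, c = [7, 4, 8, 10, 2].

Step 1: column multipliers v_i = (∏_{j≠i}(α_i − α_j))^{−1} mod 11.
  i = 1 (α = 3): (3−5)(3−6)(3−1)(3−10) = (−2)·(−3)·2·(−7) = −84 ≡ 4, so v_1 = 4^{−1} = 3 (mod 11).
  i = 2 (α = 5): (5−3)(5−6)(5−1)(5−10) = 2·(−1)·4·(−5) = 40 ≡ 7, so v_2 = 7^{−1} = 8 (mod 11).
  i = 3 (α = 6): (6−3)(6−5)(6−1)(6−10) = 3·1·5·(−4) = −60 ≡ 6, so v_3 = 6^{−1} = 2 (mod 11).
  i = 4 (α = 1): (1−3)(1−5)(1−6)(1−10) = (−2)·(−4)·(−5)·(−9) = 360 ≡ 8, so v_4 = 8^{−1} = 7 (mod 11).
  i = 5 (α = 10): (10−3)(10−5)(10−6)(10−1) = 7·5·4·9 = 1260 ≡ 6, so v_5 = 6^{−1} = 2 (mod 11).
  v = [3, 8, 2, 7, 2].
Step 2: syndromes of r = [7, 4, 6, 10, 2] (all sums mod 11).
  S_0 = Σ v_i r_i = 3·7 + 8·4 + 2·6 + 7·10 + 2·2 = 139 ≡ 7.
  S_1 = Σ v_i α_i r_i = 3·3·7 + 8·5·4 + 2·6·6 + 7·1·10 + 2·10·2 = 405 ≡ 9.
  α_i^2 mod 11 = [9, 3, 3, 1, 1].
  S_2 = Σ v_i α_i^2 r_i = 3·9·7 + 8·3·4 + 2·3·6 + 7·1·10 + 2·1·2 = 395 ≡ 10.
  S = (7, 9, 10) ≠ 0, so r is not a codeword (an error is present).
Step 3: locate the error. For a single error e at position i, S_ℓ = v_i·e·α_i^ℓ, so α_err = S_1/S_0.
  S_0^{−1} = 7^{−1} = 8 (mod 11), so α_err = 9·8 = 72 ≡ 6 = α_3. Error position i = 3.
  Consistency check: S_2/S_1 = 10·5 = 50 ≡ 6 = α_err ✓ (single-error assumption holds).
Step 4: error magnitude e = S_0/v_3 = S_0·∏_{j≠3}(α_3 − α_j) = 7·6 = 42 ≡ 9 (mod 11).
Step 5: correct position 3: c_3 = r_3 − e = 6 − 9 ≡ 8 (mod 11). Hence c = [7, 4, 8, 10, 2].
  Check: interpolating c through the α_i gives m(x) = 6 + 4·x (degree < 2) with m(α_i) = c_i for every i, so c is indeed a codeword.


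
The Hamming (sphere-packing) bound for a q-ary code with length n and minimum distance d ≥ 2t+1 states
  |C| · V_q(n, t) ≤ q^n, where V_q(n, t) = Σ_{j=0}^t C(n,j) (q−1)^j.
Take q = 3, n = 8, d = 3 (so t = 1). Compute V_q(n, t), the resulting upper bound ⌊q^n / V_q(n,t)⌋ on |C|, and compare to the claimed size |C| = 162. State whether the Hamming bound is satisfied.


V_q(n, t) = 17, q^n = 6561, Hamming bound = 385, |C| = 162 ≤ bound (satisfied).

Step 1: Compute V_q(n, t) = Σ_{j=0}^1 C(n, j) (q−1)^j.
  j = 0: C(8,0)·(2)^0 = 1·1 = 1.
  j = 1: C(8,1)·(2)^1 = 8·2 = 16.
  V_q(n, t) = 1 + 16 = 17.
Step 2: q^n = 3^8 = 6561.
Step 3: Hamming bound ⌊q^n / V_q(n,t)⌋ = ⌊6561/17⌋ = 385.
Step 4: Compare |C| = 162 to 385: satisfied.
The claimed |C| lies below the Hamming bound.


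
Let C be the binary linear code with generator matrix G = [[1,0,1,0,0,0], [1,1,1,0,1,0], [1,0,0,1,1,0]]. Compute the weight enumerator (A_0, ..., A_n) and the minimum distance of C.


Weight distribution: A_0 = 1, A_2 = 2, A_3 = 4, A_4 = 1. Minimum distance d = 2.

Enumerate all 2^3 = 8 messages m ∈ F_2^3.
For each, compute codeword c = mG in F_2^6, then tally its weight.
  m = 000 → c = 000000, weight = 0.
  m = 100 → c = 101000, weight = 2.
  m = 010 → c = 111010, weight = 4.
  m = 110 → c = 010010, weight = 2.
  m = 001 → c = 100110, weight = 3.
  m = 101 → c = 001110, weight = 3.
  m = 011 → c = 011100, weight = 3.
  m = 111 → c = 110100, weight = 3.
Tally weights:
  weight 0: 1 codewords.
  weight 2: 2 codewords.
  weight 3: 4 codewords.
  weight 4: 1 codewords.
Minimum distance d = smallest w > 0 with A_w > 0 = 2.
Sanity: Σ A_w = 8 = 2^3 = 8 ✓.


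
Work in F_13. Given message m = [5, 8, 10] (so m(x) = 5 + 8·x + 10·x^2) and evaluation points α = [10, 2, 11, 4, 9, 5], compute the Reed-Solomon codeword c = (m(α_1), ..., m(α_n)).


c = [6, 9, 3, 2, 3, 9]

Message polynomial: m(x) = 5 + 8·x + 10·x^2 (mod 13).
For each evaluation point α_i, compute m(α_i) mod 13:
  α_1 = 10: Horner steps 10 → 4 → 6, so m(10) = 6.
  α_2 = 2: Horner steps 10 → 2 → 9, so m(2) = 9.
  α_3 = 11: Horner steps 10 → 1 → 3, so m(11) = 3.
  α_4 = 4: Horner steps 10 → 9 → 2, so m(4) = 2.
  α_5 = 9: Horner steps 10 → 7 → 3, so m(9) = 3.
  α_6 = 5: Horner steps 10 → 6 → 9, so m(5) = 9.
Codeword c = [6, 9, 3, 2, 3, 9] ∈ F_13^6.
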